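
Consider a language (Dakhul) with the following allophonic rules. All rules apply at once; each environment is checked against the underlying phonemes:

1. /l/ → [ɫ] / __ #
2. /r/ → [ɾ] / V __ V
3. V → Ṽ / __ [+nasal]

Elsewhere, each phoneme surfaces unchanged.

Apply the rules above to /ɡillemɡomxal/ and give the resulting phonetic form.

[ɡillẽmɡõmxaɫ]

/ɡ/ (word-initial) is unaffected → [ɡ].
/i/ (between /ɡ/ and /l/) is in the target of rule 3 but the environment (before a nasal consonant) is not met → [i].
/l/ — between /i/ and /l/; rule 1 does not apply here → [l].
/l/ — between /l/ and /e/; rule 1 does not apply here → [l].
Rule 3 applies to /e/ (between /l/ and /m/: before a nasal consonant) → [ẽ].
/m/ (between /e/ and /ɡ/) is unaffected → [m].
/ɡ/ — not in any rule's target class → [ɡ].
/o/ — between /ɡ/ and /m/, before a nasal consonant — surfaces as [õ] (rule 3).
/m/ (between /o/ and /x/): no rule targets it → [m].
/x/ (between /m/ and /a/) is unaffected → [x].
/a/ (between /x/ and /l/) is in the target of rule 3 but the environment (before a nasal consonant) is not met → [a].
/l/ (word-final) occurs word-finally → [ɫ] by rule 1.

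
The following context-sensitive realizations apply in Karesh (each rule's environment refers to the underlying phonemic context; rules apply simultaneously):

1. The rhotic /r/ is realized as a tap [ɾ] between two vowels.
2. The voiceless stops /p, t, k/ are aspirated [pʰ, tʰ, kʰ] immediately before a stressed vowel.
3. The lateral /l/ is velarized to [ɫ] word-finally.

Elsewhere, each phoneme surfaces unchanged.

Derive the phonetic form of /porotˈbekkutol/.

[poɾotˈbekkutoɫ]

/p/ (word-initial) fails the environment for rule 2, so it stays [p].
/o/ stays [o].
/r/ — between /o/ and /o/, between two vowels — surfaces as [ɾ] (rule 1).
/o/ stays [o].
/t/ (between /o/ and /b/) is in the target of rule 2 but the environment (immediately before a stressed vowel) is not met → [t].
/b/ (between /t/ and /e/) is unaffected → [b].
/e/ (between /b/ and /k/): no rule targets it → [e].
/k/ (between /e/ and /k/) fails the environment for rule 2, so it stays [k].
/k/ (between /k/ and /u/) fails the environment for rule 2, so it stays [k].
/u/ (between /k/ and /t/): no rule targets it → [u].
/t/ (between /u/ and /o/) is in the target of rule 2 but the environment (immediately before a stressed vowel) is not met → [t].
/o/ — not in any rule's target class → [o].
Rule 3 applies to /l/ (word-final: word-finally) → [ɫ].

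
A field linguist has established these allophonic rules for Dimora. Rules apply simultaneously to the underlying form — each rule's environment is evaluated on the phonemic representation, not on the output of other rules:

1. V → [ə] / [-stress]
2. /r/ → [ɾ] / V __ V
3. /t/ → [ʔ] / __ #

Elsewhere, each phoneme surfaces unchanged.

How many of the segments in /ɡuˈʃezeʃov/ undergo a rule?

3

Segments that undergo a rule: /u/ → [ə] (rule 1); /e/ → [ə] (rule 1); /o/ → [ə] (rule 1).
All other segments surface unchanged.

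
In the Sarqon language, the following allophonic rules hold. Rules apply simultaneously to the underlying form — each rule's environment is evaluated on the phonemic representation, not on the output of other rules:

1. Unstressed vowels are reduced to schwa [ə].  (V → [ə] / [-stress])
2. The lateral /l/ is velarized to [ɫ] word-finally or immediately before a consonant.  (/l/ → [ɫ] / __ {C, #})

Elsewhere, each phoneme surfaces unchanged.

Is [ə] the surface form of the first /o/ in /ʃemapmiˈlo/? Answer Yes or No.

/o/ (word-final) fails the environment for rule 1, so it stays [o].
The actual realization is [o], not [ə].

No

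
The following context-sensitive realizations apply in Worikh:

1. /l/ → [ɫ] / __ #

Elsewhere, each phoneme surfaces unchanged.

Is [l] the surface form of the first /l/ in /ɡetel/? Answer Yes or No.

No

/l/ (word-final) occurs word-finally → [ɫ] by rule 1.
The actual realization is [ɫ], not [l].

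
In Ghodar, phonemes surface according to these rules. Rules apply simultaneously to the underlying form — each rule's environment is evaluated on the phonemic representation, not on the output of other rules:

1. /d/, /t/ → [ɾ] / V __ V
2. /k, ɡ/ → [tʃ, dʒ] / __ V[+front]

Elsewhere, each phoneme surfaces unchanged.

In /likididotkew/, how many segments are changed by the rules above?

Segments that undergo a rule: /k/ → [tʃ] (rule 2); /d/ → [ɾ] (rule 1); /d/ → [ɾ] (rule 1); /k/ → [tʃ] (rule 2).
All other segments surface unchanged.

4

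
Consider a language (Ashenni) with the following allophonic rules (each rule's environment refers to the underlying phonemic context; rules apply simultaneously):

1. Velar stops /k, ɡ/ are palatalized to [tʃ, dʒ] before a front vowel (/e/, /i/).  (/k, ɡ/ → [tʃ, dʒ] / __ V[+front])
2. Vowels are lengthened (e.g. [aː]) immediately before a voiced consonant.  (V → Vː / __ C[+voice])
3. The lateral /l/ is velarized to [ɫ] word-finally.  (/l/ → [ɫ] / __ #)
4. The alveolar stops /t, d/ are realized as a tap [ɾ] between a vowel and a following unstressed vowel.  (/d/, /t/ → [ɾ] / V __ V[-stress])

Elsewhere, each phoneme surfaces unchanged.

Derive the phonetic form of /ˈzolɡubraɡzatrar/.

[ˈzoːlɡuːbraːɡzatraːr]

/z/ — not in any rule's target class → [z].
/o/ (between /z/ and /l/) occurs before a voiced consonant → [oː] by rule 2.
/l/ — between /o/ and /ɡ/; rule 3 does not apply here → [l].
/ɡ/ (between /l/ and /u/) fails the environment for rule 1, so it stays [ɡ].
Rule 2 applies to /u/ (between /ɡ/ and /b/: before a voiced consonant) → [uː].
/b/ (between /u/ and /r/): no rule targets it → [b].
/r/ — not in any rule's target class → [r].
/a/ meets the environment for rule 2 (before a voiced consonant) → [aː].
/ɡ/ (between /a/ and /z/) is in the target of rule 1 but the environment (before a front vowel) is not met → [ɡ].
/z/ (between /ɡ/ and /a/): no rule targets it → [z].
/a/ (between /z/ and /t/) fails the environment for rule 2, so it stays [a].
/t/ (between /a/ and /r/) is in the target of rule 4 but the environment (between a vowel and a following unstressed vowel) is not met → [t].
/r/ — not in any rule's target class → [r].
/a/ (between /r/ and /r/): before a voiced consonant, so rule 2 applies → [aː].
/r/ (word-final) is unaffected → [r].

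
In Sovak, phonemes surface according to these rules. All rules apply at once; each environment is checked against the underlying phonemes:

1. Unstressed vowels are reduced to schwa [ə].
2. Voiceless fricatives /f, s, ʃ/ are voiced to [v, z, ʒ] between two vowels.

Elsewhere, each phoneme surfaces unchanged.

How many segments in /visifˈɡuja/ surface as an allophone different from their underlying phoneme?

Segments that undergo a rule: /i/ → [ə] (rule 1); /s/ → [z] (rule 2); /i/ → [ə] (rule 1); /a/ → [ə] (rule 1).
All other segments surface unchanged.

4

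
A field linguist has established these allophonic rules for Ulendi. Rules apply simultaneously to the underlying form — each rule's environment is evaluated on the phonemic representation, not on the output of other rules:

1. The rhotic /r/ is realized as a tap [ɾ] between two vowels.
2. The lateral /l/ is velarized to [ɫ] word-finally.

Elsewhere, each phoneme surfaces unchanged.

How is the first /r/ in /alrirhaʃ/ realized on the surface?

/r/ (between /l/ and /i/): rule 1 targets it, but not between two vowels → unchanged [r].

[r]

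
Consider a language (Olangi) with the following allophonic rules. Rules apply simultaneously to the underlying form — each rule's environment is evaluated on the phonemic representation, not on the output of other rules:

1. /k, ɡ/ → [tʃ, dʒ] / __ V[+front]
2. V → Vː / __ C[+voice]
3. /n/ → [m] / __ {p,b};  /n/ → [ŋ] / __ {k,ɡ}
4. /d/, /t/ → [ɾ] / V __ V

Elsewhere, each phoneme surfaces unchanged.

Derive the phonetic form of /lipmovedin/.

/l/ — not in any rule's target class → [l].
/i/ (between /l/ and /p/) fails the environment for rule 2, so it stays [i].
/p/ — not in any rule's target class → [p].
/m/ (between /p/ and /o/): no rule targets it → [m].
/o/ — between /m/ and /v/, before a voiced consonant — surfaces as [oː] (rule 2).
/v/ (between /o/ and /e/): no rule targets it → [v].
/e/ meets the environment for rule 2 (before a voiced consonant) → [eː].
/d/ meets the environment for rule 4 (between two vowels) → [ɾ].
/i/ (between /d/ and /n/): before a voiced consonant, so rule 2 applies → [iː].
/n/ (word-final) fails the environment for rule 3, so it stays [n].

[lipmoːveːɾiːn]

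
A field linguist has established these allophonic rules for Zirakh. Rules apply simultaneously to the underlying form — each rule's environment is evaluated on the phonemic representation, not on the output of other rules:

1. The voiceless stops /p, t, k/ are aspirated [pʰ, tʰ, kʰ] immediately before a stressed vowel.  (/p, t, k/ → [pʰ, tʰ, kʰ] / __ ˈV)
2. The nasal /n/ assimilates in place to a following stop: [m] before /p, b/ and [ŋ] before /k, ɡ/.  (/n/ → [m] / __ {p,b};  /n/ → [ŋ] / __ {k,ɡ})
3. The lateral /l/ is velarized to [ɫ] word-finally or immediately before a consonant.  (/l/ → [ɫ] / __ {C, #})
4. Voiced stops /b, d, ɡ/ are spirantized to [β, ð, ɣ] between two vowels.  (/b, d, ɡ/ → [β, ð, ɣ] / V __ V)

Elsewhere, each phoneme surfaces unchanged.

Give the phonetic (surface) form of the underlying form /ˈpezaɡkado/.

[ˈpʰezaɡkaðo]

/p/ meets the environment for rule 1 (immediately before a stressed vowel) → [pʰ].
/e/ stays [e].
/z/ (between /e/ and /a/) is unaffected → [z].
/a/ (between /z/ and /ɡ/) is unaffected → [a].
/ɡ/ (between /a/ and /k/) fails the environment for rule 4, so it stays [ɡ].
/k/ — between /ɡ/ and /a/; rule 1 does not apply here → [k].
/a/ (between /k/ and /d/) is unaffected → [a].
Rule 4 applies to /d/ (between /a/ and /o/: between two vowels) → [ð].
/o/ (word-final): no rule targets it → [o].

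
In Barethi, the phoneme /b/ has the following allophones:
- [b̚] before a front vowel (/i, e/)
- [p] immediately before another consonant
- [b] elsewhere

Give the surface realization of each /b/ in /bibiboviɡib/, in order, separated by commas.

Occurrence 1 (position 1): before a front vowel (/i, e/) → [b̚].
Occurrence 2 (position 3): before a front vowel (/i, e/) → [b̚].
Occurrence 3 (position 5): no conditioning environment matches → elsewhere allophone [b].
Occurrence 4 (position 11): no conditioning environment matches → elsewhere allophone [b].

[b̚], [b̚], [b], [b]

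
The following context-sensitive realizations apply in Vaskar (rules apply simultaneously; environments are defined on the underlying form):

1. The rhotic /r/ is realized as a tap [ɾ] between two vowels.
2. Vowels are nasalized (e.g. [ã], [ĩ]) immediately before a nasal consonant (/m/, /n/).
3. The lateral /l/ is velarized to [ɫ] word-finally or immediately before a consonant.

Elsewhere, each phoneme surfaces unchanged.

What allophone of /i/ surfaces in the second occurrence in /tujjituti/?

/i/ (word-final) is in the target of rule 2 but the environment (before a nasal consonant) is not met → [i].

[i]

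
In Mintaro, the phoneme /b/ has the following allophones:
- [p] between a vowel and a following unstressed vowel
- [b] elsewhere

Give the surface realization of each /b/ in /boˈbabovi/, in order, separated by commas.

[b], [b], [p]

Occurrence 1 (position 1): no conditioning environment matches → elsewhere allophone [b].
Occurrence 2 (position 3): no conditioning environment matches → elsewhere allophone [b].
Occurrence 3 (position 5): between a vowel and a following unstressed vowel → [p].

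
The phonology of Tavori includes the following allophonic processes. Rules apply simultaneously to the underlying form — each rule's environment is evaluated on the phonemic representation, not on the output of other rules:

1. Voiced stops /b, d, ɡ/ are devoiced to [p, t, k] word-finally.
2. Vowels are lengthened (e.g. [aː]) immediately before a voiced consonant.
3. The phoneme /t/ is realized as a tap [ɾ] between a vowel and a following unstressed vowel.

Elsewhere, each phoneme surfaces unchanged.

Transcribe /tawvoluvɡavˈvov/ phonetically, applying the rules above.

/t/ (word-initial) is in the target of rule 3 but the environment (between a vowel and a following unstressed vowel) is not met → [t].
/a/ meets the environment for rule 2 (before a voiced consonant) → [aː].
/w/ (between /a/ and /v/): no rule targets it → [w].
/v/ — not in any rule's target class → [v].
/o/ (between /v/ and /l/) occurs before a voiced consonant → [oː] by rule 2.
/l/ — not in any rule's target class → [l].
/u/ (between /l/ and /v/) occurs before a voiced consonant → [uː] by rule 2.
/v/ (between /u/ and /ɡ/) is unaffected → [v].
/ɡ/ (between /v/ and /a/) fails the environment for rule 1, so it stays [ɡ].
/a/ meets the environment for rule 2 (before a voiced consonant) → [aː].
/v/ (between /a/ and /v/): no rule targets it → [v].
/v/ stays [v].
/o/ — between /v/ and /v/, before a voiced consonant — surfaces as [oː] (rule 2).
/v/ stays [v].

[taːwvoːluːvɡaːvˈvoːv]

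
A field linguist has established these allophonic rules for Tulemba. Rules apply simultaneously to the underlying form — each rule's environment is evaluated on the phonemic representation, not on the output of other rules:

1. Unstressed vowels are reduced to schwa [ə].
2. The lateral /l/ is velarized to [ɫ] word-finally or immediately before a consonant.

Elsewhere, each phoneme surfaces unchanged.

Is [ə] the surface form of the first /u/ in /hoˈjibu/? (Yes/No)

Yes

/u/ (word-final) occurs in an unstressed syllable → [ə] by rule 1.
The actual realization is [ə], which matches [ə].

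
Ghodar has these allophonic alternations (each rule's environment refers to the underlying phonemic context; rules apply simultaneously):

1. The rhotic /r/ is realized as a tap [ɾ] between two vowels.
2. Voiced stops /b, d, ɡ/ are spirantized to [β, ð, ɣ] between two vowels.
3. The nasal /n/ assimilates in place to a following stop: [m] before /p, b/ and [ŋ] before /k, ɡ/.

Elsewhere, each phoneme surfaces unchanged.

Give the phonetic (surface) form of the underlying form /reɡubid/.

/r/ (word-initial): rule 1 targets it, but not between two vowels → unchanged [r].
/e/ (between /r/ and /ɡ/) is unaffected → [e].
/ɡ/ (between /e/ and /u/): between two vowels, so rule 2 applies → [ɣ].
/u/ stays [u].
/b/ meets the environment for rule 2 (between two vowels) → [β].
/i/ (between /b/ and /d/) is unaffected → [i].
/d/ (word-final) fails the environment for rule 2, so it stays [d].

[reɣuβid]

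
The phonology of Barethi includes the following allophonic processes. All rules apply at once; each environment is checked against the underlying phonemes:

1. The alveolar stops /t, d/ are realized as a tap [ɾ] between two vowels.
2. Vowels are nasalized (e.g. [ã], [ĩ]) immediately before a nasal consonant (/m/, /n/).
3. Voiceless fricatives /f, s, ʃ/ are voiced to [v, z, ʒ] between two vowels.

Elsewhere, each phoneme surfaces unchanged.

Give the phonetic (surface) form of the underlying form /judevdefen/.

[juɾevdevẽn]

/j/ (word-initial) is unaffected → [j].
/u/ (between /j/ and /d/) is in the target of rule 2 but the environment (before a nasal consonant) is not met → [u].
/d/ — between /u/ and /e/, between two vowels — surfaces as [ɾ] (rule 1).
/e/ — between /d/ and /v/; rule 2 does not apply here → [e].
/v/ (between /e/ and /d/): no rule targets it → [v].
/d/ (between /v/ and /e/): rule 1 targets it, but not between two vowels → unchanged [d].
/e/ (between /d/ and /f/): rule 2 targets it, but not before a nasal consonant → unchanged [e].
/f/ (between /e/ and /e/): between two vowels, so rule 3 applies → [v].
Rule 2 applies to /e/ (between /f/ and /n/: before a nasal consonant) → [ẽ].
/n/ — not in any rule's target class → [n].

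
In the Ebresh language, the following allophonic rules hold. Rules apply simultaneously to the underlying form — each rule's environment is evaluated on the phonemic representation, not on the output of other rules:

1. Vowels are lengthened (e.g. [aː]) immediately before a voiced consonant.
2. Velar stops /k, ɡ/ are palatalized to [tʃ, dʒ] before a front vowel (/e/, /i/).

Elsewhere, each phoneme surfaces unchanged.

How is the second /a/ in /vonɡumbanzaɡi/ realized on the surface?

[aː]

/a/ (between /z/ and /ɡ/) occurs before a voiced consonant → [aː] by rule 1.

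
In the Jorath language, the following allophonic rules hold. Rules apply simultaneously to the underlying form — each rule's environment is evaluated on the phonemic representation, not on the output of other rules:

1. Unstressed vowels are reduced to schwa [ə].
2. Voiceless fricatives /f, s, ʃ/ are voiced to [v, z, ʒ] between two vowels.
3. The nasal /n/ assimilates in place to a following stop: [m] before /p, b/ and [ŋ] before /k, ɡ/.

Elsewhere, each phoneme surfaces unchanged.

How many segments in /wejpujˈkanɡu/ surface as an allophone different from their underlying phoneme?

Segments that undergo a rule: /e/ → [ə] (rule 1); /u/ → [ə] (rule 1); /n/ → [ŋ] (rule 3); /u/ → [ə] (rule 1).
All other segments surface unchanged.

4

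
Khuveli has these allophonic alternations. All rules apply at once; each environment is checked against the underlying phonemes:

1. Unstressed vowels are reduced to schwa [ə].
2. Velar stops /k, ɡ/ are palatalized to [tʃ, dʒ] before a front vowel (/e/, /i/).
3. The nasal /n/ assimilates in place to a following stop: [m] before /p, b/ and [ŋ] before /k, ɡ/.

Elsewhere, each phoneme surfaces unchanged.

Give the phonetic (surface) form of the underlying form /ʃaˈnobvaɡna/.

/ʃ/ stays [ʃ].
/a/ — between /ʃ/ and /n/, in an unstressed syllable — surfaces as [ə] (rule 1).
/n/ (between /a/ and /o/): rule 3 targets it, but not before a labial or velar stop → unchanged [n].
/o/ — between /n/ and /b/; rule 1 does not apply here → [o].
/b/ (between /o/ and /v/): no rule targets it → [b].
/v/ (between /b/ and /a/) is unaffected → [v].
/a/ (between /v/ and /ɡ/): in an unstressed syllable, so rule 1 applies → [ə].
/ɡ/ (between /a/ and /n/) fails the environment for rule 2, so it stays [ɡ].
/n/ (between /ɡ/ and /a/) fails the environment for rule 3, so it stays [n].
/a/ (word-final): in an unstressed syllable, so rule 1 applies → [ə].

[ʃəˈnobvəɡnə]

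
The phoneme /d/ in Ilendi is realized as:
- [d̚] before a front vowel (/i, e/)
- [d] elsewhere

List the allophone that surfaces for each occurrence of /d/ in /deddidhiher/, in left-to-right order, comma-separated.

Occurrence 1 (position 1): before a front vowel (/i, e/) → [d̚].
Occurrence 2 (position 3): no conditioning environment matches → elsewhere allophone [d].
Occurrence 3 (position 4): before a front vowel (/i, e/) → [d̚].
Occurrence 4 (position 6): no conditioning environment matches → elsewhere allophone [d].

[d̚], [d], [d̚], [d]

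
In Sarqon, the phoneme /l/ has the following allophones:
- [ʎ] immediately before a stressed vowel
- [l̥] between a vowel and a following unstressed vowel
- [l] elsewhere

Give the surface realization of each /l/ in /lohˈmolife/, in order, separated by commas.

[l], [l̥]

Occurrence 1 (position 1): no conditioning environment matches → elsewhere allophone [l].
Occurrence 2 (position 6): between a vowel and a following unstressed vowel → [l̥].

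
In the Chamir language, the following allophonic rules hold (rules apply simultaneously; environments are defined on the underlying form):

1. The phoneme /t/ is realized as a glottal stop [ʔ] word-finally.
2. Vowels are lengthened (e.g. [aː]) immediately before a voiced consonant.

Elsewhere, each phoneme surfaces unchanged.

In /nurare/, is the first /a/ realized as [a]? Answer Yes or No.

No

/a/ (between /r/ and /r/) occurs before a voiced consonant → [aː] by rule 2.
The actual realization is [aː], not [a].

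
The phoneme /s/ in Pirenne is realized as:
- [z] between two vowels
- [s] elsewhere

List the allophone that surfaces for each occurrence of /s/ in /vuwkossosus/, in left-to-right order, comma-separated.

Occurrence 1 (position 6): no conditioning environment matches → elsewhere allophone [s].
Occurrence 2 (position 7): no conditioning environment matches → elsewhere allophone [s].
Occurrence 3 (position 9): between two vowels → [z].
Occurrence 4 (position 11): no conditioning environment matches → elsewhere allophone [s].

[s], [s], [z], [s]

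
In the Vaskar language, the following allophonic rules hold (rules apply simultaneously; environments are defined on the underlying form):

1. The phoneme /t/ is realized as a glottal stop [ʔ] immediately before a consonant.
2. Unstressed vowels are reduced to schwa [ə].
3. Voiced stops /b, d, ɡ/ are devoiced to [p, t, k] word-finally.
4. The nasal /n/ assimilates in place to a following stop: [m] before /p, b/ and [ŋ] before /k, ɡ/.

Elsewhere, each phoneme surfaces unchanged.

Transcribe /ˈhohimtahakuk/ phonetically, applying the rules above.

/o/ (between /h/ and /h/) fails the environment for rule 2, so it stays [o].
/i/ (between /h/ and /m/) occurs in an unstressed syllable → [ə] by rule 2.
/t/ (between /m/ and /a/) is in the target of rule 1 but the environment (immediately before a consonant) is not met → [t].
/a/ (between /t/ and /h/): in an unstressed syllable, so rule 2 applies → [ə].
/a/ (between /h/ and /k/) occurs in an unstressed syllable → [ə] by rule 2.
/u/ (between /k/ and /k/): in an unstressed syllable, so rule 2 applies → [ə].

[ˈhohəmtəhəkək]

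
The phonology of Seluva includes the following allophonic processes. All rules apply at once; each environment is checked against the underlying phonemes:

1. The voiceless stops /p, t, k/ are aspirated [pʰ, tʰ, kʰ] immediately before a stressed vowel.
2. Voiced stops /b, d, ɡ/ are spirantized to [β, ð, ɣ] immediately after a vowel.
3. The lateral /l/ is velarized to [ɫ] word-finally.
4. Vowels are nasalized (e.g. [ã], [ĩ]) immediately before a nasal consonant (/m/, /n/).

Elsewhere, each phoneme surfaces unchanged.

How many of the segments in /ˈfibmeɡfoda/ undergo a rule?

3

Segments that undergo a rule: /b/ → [β] (rule 2); /ɡ/ → [ɣ] (rule 2); /d/ → [ð] (rule 2).
All other segments surface unchanged.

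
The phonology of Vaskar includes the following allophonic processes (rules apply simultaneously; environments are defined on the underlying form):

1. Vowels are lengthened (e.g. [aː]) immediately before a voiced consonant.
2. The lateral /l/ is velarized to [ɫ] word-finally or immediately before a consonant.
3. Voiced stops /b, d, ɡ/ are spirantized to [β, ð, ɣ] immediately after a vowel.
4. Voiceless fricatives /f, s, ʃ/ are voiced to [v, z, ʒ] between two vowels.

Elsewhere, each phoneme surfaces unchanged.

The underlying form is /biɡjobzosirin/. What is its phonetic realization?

/b/ (word-initial) fails the environment for rule 3, so it stays [b].
Rule 1 applies to /i/ (between /b/ and /ɡ/: before a voiced consonant) → [iː].
/ɡ/ — between /i/ and /j/, immediately after a vowel — surfaces as [ɣ] (rule 3).
Rule 1 applies to /o/ (between /j/ and /b/: before a voiced consonant) → [oː].
Rule 3 applies to /b/ (between /o/ and /z/: immediately after a vowel) → [β].
/o/ (between /z/ and /s/) is in the target of rule 1 but the environment (before a voiced consonant) is not met → [o].
/s/ — between /o/ and /i/, between two vowels — surfaces as [z] (rule 4).
/i/ (between /s/ and /r/): before a voiced consonant, so rule 1 applies → [iː].
/i/ (between /r/ and /n/): before a voiced consonant, so rule 1 applies → [iː].

[biːɣjoːβzoziːriːn]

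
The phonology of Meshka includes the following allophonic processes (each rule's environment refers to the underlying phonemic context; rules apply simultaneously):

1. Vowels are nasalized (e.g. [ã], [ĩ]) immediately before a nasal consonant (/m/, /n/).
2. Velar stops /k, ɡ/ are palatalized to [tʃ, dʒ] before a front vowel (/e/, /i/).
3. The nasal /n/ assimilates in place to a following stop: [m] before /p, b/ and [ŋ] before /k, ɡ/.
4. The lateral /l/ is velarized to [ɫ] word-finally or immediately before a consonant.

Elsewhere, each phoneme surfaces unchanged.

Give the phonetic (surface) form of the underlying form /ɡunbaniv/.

/ɡ/ (word-initial) fails the environment for rule 2, so it stays [ɡ].
/u/ (between /ɡ/ and /n/) occurs before a nasal consonant → [ũ] by rule 1.
/n/ (between /u/ and /b/) occurs before a labial or velar stop → [m] by rule 3.
/b/ — not in any rule's target class → [b].
/a/ (between /b/ and /n/) occurs before a nasal consonant → [ã] by rule 1.
/n/ (between /a/ and /i/) fails the environment for rule 3, so it stays [n].
/i/ (between /n/ and /v/) is in the target of rule 1 but the environment (before a nasal consonant) is not met → [i].
/v/ (word-final) is unaffected → [v].

[ɡũmbãniv]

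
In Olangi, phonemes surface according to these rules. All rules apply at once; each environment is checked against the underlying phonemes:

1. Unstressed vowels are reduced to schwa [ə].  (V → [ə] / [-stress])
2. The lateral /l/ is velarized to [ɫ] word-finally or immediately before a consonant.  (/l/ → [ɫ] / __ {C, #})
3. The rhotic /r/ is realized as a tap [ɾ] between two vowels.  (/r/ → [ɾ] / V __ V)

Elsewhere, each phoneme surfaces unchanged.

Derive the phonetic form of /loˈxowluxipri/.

/l/ (word-initial): rule 2 targets it, but not word-finally or immediately before a consonant → unchanged [l].
/o/ meets the environment for rule 1 (in an unstressed syllable) → [ə].
/x/ — not in any rule's target class → [x].
/o/ (between /x/ and /w/): rule 1 targets it, but not in an unstressed syllable → unchanged [o].
/w/ (between /o/ and /l/): no rule targets it → [w].
/l/ (between /w/ and /u/): rule 2 targets it, but not word-finally or immediately before a consonant → unchanged [l].
/u/ (between /l/ and /x/) occurs in an unstressed syllable → [ə] by rule 1.
/x/ stays [x].
/i/ (between /x/ and /p/) occurs in an unstressed syllable → [ə] by rule 1.
/p/ (between /i/ and /r/) is unaffected → [p].
/r/ (between /p/ and /i/) is in the target of rule 3 but the environment (between two vowels) is not met → [r].
/i/ meets the environment for rule 1 (in an unstressed syllable) → [ə].

[ləˈxowləxəprə]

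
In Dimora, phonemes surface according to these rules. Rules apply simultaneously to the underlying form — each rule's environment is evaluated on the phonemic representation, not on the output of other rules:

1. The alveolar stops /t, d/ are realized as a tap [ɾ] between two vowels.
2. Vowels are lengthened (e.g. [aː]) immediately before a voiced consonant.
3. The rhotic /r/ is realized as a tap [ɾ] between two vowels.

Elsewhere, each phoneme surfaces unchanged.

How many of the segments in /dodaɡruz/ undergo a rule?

4

Segments that undergo a rule: /o/ → [oː] (rule 2); /d/ → [ɾ] (rule 1); /a/ → [aː] (rule 2); /u/ → [uː] (rule 2).
All other segments surface unchanged.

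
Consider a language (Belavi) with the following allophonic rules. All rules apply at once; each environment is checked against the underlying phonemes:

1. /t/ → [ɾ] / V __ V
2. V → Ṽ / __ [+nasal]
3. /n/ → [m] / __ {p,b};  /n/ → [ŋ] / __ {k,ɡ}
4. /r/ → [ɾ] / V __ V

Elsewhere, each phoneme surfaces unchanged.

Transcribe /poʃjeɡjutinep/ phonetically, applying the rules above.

[poʃjeɡjuɾĩnep]

/o/ — between /p/ and /ʃ/; rule 2 does not apply here → [o].
/e/ (between /j/ and /ɡ/) is in the target of rule 2 but the environment (before a nasal consonant) is not met → [e].
/u/ (between /j/ and /t/) fails the environment for rule 2, so it stays [u].
/t/ — between /u/ and /i/, between two vowels — surfaces as [ɾ] (rule 1).
Rule 2 applies to /i/ (between /t/ and /n/: before a nasal consonant) → [ĩ].
/n/ (between /i/ and /e/) is in the target of rule 3 but the environment (before a labial or velar stop) is not met → [n].
/e/ — between /n/ and /p/; rule 2 does not apply here → [e].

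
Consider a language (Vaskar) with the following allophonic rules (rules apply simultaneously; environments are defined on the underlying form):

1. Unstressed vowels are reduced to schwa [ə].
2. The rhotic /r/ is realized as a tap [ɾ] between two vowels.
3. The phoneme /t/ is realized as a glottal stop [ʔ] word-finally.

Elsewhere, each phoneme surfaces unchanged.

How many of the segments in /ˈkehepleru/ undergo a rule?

4

Segments that undergo a rule: /e/ → [ə] (rule 1); /e/ → [ə] (rule 1); /r/ → [ɾ] (rule 2); /u/ → [ə] (rule 1).
All other segments surface unchanged.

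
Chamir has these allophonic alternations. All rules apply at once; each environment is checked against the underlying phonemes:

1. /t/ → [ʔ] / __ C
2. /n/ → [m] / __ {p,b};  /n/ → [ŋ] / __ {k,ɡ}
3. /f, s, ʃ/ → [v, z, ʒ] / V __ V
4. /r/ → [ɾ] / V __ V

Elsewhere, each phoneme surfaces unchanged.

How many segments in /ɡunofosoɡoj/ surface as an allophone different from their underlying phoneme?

Segments that undergo a rule: /f/ → [v] (rule 3); /s/ → [z] (rule 3).
All other segments surface unchanged.

2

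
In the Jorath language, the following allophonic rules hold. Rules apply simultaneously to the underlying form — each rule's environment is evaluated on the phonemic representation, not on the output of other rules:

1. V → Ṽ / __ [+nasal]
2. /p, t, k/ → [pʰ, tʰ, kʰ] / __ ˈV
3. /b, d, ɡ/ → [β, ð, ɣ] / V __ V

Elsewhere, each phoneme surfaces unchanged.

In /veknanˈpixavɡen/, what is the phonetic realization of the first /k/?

[k]

/k/ (between /e/ and /n/) fails the environment for rule 2, so it stays [k].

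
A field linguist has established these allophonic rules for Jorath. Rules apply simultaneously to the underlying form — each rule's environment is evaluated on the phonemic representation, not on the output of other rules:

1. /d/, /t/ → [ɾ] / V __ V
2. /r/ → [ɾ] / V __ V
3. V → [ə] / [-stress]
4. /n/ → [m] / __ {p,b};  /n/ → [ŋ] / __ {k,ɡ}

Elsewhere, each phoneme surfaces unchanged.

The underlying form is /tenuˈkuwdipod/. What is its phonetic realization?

[tənəˈkuwdəpəd]

/t/ (word-initial) fails the environment for rule 1, so it stays [t].
/e/ — between /t/ and /n/, in an unstressed syllable — surfaces as [ə] (rule 3).
/n/ — between /e/ and /u/; rule 4 does not apply here → [n].
/u/ — between /n/ and /k/, in an unstressed syllable — surfaces as [ə] (rule 3).
/k/ — not in any rule's target class → [k].
/u/ (between /k/ and /w/) fails the environment for rule 3, so it stays [u].
/w/ stays [w].
/d/ (between /w/ and /i/) is in the target of rule 1 but the environment (between two vowels) is not met → [d].
/i/ meets the environment for rule 3 (in an unstressed syllable) → [ə].
/p/ (between /i/ and /o/): no rule targets it → [p].
/o/ — between /p/ and /d/, in an unstressed syllable — surfaces as [ə] (rule 3).
/d/ (word-final): rule 1 targets it, but not between two vowels → unchanged [d].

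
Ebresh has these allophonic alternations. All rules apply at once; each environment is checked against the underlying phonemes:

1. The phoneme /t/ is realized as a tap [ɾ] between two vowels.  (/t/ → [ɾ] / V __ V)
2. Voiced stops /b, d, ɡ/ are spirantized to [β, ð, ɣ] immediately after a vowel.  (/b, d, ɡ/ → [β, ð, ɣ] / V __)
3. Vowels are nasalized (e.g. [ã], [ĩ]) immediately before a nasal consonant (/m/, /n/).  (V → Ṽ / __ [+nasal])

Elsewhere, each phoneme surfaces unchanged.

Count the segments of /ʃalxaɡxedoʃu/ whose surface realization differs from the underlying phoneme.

2

Segments that undergo a rule: /ɡ/ → [ɣ] (rule 2); /d/ → [ð] (rule 2).
All other segments surface unchanged.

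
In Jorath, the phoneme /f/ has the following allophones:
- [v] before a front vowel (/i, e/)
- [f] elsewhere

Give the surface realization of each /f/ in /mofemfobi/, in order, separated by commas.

[v], [f]

Occurrence 1 (position 3): before a front vowel (/i, e/) → [v].
Occurrence 2 (position 6): no conditioning environment matches → elsewhere allophone [f].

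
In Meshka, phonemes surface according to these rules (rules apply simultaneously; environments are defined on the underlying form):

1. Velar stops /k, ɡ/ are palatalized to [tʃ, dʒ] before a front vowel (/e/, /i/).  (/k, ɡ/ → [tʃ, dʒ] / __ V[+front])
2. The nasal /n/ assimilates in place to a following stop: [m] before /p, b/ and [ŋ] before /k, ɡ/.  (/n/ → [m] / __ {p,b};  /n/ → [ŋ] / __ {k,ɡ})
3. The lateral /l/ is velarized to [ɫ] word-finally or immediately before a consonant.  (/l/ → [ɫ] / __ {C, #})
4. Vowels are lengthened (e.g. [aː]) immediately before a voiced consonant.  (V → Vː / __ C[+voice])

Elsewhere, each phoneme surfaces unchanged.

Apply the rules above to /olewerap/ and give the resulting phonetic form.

/o/ meets the environment for rule 4 (before a voiced consonant) → [oː].
/l/ (between /o/ and /e/): rule 3 targets it, but not word-finally or immediately before a consonant → unchanged [l].
/e/ meets the environment for rule 4 (before a voiced consonant) → [eː].
/w/ — not in any rule's target class → [w].
/e/ (between /w/ and /r/): before a voiced consonant, so rule 4 applies → [eː].
/r/ stays [r].
/a/ (between /r/ and /p/) is in the target of rule 4 but the environment (before a voiced consonant) is not met → [a].
/p/ stays [p].

[oːleːweːrap]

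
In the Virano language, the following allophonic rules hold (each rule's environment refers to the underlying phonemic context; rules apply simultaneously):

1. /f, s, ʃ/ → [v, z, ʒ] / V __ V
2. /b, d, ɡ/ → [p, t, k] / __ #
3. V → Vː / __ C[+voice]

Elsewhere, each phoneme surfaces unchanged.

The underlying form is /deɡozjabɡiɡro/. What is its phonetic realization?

[deːɡoːzjaːbɡiːɡro]

/d/ — word-initial; rule 2 does not apply here → [d].
/e/ meets the environment for rule 3 (before a voiced consonant) → [eː].
/ɡ/ (between /e/ and /o/) is in the target of rule 2 but the environment (word-finally) is not met → [ɡ].
/o/ meets the environment for rule 3 (before a voiced consonant) → [oː].
/z/ — not in any rule's target class → [z].
/j/ stays [j].
/a/ meets the environment for rule 3 (before a voiced consonant) → [aː].
/b/ — between /a/ and /ɡ/; rule 2 does not apply here → [b].
/ɡ/ (between /b/ and /i/): rule 2 targets it, but not word-finally → unchanged [ɡ].
/i/ meets the environment for rule 3 (before a voiced consonant) → [iː].
/ɡ/ — between /i/ and /r/; rule 2 does not apply here → [ɡ].
/r/ (between /ɡ/ and /o/) is unaffected → [r].
/o/ (word-final) fails the environment for rule 3, so it stays [o].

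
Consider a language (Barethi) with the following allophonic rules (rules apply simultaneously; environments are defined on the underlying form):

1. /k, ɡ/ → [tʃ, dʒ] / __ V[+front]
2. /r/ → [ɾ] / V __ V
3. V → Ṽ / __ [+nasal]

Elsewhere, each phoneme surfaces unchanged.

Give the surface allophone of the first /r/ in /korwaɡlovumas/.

/r/ (between /o/ and /w/) is in the target of rule 2 but the environment (between two vowels) is not met → [r].

[r]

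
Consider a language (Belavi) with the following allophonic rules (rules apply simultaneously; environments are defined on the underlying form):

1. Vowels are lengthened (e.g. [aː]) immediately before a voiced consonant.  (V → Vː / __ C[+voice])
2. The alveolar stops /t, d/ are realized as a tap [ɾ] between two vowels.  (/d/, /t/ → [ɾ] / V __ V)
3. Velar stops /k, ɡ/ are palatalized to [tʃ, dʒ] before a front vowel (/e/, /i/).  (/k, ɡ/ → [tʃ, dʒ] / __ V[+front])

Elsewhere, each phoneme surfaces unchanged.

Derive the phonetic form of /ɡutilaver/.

[ɡuɾiːlaːveːr]

/ɡ/ (word-initial) is in the target of rule 3 but the environment (before a front vowel) is not met → [ɡ].
/u/ (between /ɡ/ and /t/) is in the target of rule 1 but the environment (before a voiced consonant) is not met → [u].
/t/ (between /u/ and /i/) occurs between two vowels → [ɾ] by rule 2.
/i/ — between /t/ and /l/, before a voiced consonant — surfaces as [iː] (rule 1).
/a/ meets the environment for rule 1 (before a voiced consonant) → [aː].
/e/ (between /v/ and /r/) occurs before a voiced consonant → [eː] by rule 1.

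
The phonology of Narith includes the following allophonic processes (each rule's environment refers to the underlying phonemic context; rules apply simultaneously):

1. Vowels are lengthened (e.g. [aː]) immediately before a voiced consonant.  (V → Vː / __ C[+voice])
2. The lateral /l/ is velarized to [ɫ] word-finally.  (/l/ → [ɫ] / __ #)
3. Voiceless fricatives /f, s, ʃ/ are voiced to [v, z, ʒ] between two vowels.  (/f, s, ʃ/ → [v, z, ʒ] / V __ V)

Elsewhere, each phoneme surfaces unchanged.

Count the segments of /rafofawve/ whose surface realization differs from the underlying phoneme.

Segments that undergo a rule: /f/ → [v] (rule 3); /f/ → [v] (rule 3); /a/ → [aː] (rule 1).
All other segments surface unchanged.

3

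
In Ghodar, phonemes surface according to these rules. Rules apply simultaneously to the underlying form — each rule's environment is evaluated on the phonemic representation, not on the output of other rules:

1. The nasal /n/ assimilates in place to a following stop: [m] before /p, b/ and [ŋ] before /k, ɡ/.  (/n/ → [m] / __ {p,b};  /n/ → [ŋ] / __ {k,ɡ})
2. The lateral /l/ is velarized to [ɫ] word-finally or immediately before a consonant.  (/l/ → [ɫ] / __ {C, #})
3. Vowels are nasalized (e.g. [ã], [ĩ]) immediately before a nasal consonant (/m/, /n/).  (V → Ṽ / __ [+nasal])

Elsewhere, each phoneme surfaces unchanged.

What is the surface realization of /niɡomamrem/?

[niɡõmãmrẽm]

/n/ — word-initial; rule 1 does not apply here → [n].
/i/ — between /n/ and /ɡ/; rule 3 does not apply here → [i].
/ɡ/ (between /i/ and /o/): no rule targets it → [ɡ].
/o/ (between /ɡ/ and /m/) occurs before a nasal consonant → [õ] by rule 3.
/m/ — not in any rule's target class → [m].
/a/ (between /m/ and /m/): before a nasal consonant, so rule 3 applies → [ã].
/m/ — not in any rule's target class → [m].
/r/ stays [r].
/e/ (between /r/ and /m/): before a nasal consonant, so rule 3 applies → [ẽ].
/m/ (word-final) is unaffected → [m].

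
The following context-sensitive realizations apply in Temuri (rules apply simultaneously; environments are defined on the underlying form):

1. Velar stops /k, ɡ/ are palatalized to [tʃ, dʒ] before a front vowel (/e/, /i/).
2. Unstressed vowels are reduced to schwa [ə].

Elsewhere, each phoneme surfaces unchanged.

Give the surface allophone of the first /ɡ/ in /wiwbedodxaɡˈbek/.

[ɡ]

/ɡ/ (between /a/ and /b/) is in the target of rule 1 but the environment (before a front vowel) is not met → [ɡ].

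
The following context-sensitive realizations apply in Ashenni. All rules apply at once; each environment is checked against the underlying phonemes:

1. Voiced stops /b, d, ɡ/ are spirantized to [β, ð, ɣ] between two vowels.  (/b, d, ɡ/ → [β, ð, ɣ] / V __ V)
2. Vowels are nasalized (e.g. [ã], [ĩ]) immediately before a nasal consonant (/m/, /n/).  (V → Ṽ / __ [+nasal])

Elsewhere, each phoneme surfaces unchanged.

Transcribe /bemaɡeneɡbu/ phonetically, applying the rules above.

[bẽmaɣẽneɡbu]

/b/ — word-initial; rule 1 does not apply here → [b].
/e/ meets the environment for rule 2 (before a nasal consonant) → [ẽ].
/m/ — not in any rule's target class → [m].
/a/ — between /m/ and /ɡ/; rule 2 does not apply here → [a].
/ɡ/ — between /a/ and /e/, between two vowels — surfaces as [ɣ] (rule 1).
/e/ (between /ɡ/ and /n/): before a nasal consonant, so rule 2 applies → [ẽ].
/n/ stays [n].
/e/ (between /n/ and /ɡ/) fails the environment for rule 2, so it stays [e].
/ɡ/ (between /e/ and /b/) fails the environment for rule 1, so it stays [ɡ].
/b/ — between /ɡ/ and /u/; rule 1 does not apply here → [b].
/u/ — word-final; rule 2 does not apply here → [u].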